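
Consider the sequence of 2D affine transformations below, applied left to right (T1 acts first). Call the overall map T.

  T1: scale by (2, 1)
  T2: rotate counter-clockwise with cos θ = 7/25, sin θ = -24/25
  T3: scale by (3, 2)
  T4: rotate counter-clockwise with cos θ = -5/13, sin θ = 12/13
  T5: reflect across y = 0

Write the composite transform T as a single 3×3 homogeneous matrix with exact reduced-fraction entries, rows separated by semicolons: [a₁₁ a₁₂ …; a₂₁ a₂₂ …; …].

T1 = [2 0 0; 0 1 0; 0 0 1]
T2·T1 = [14/25 24/25 0; -48/25 7/25 0; 0 0 1]
T3·…·T1 = [42/25 72/25 0; -96/25 14/25 0; 0 0 1]
T4·…·T1 = [942/325 -528/325 0; 984/325 794/325 0; 0 0 1]
T5·…·T1 = [942/325 -528/325 0; -984/325 -794/325 0; 0 0 1]

T = [942/325 -528/325 0; -984/325 -794/325 0; 0 0 1]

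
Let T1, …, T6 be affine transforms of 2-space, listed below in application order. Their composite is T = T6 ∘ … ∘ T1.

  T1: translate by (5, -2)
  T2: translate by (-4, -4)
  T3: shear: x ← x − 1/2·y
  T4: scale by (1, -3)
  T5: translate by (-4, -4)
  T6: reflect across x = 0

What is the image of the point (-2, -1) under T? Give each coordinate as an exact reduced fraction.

T(p) = (3/2, 17)

T1 translate by (5, -2): (-2, -1) → (3, -3)
T2 translate by (-4, -4): (3, -3) → (-1, -7)
T3 shear: x ← x − 1/2·y: (-1, -7) → (5/2, -7)
T4 scale by (1, -3): (5/2, -7) → (5/2, 21)
T5 translate by (-4, -4): (5/2, 21) → (-3/2, 17)
T6 reflect across x = 0: (-3/2, 17) → (3/2, 17)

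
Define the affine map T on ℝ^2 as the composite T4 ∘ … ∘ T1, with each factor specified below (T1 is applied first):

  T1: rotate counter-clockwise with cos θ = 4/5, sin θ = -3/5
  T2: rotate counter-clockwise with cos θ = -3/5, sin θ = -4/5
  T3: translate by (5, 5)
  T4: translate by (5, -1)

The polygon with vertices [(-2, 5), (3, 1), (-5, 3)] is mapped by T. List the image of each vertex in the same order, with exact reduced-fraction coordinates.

T1 rotate counter-clockwise with cos θ = 4/5, sin θ = -3/5: (-2, 5) → (7/5, 26/5); (3, 1) → (3, -1); (-5, 3) → (-11/5, 27/5)
T2 rotate counter-clockwise with cos θ = -3/5, sin θ = -4/5: (7/5, 26/5) → (83/25, -106/25); (3, -1) → (-13/5, -9/5); (-11/5, 27/5) → (141/25, -37/25)
T3 translate by (5, 5): (83/25, -106/25) → (208/25, 19/25); (-13/5, -9/5) → (12/5, 16/5); (141/25, -37/25) → (266/25, 88/25)
T4 translate by (5, -1): (208/25, 19/25) → (333/25, -6/25); (12/5, 16/5) → (37/5, 11/5); (266/25, 88/25) → (391/25, 63/25)

image vertices: (333/25, -6/25), (37/5, 11/5), (391/25, 63/25)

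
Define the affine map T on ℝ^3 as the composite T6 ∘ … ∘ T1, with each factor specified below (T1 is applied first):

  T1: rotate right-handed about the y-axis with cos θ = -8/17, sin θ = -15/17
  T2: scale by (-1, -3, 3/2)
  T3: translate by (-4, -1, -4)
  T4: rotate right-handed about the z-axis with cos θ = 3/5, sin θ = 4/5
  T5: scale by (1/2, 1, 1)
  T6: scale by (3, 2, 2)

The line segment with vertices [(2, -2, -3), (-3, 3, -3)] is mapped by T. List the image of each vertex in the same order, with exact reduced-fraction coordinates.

image vertices: (-1893/170, -266/85, 26/17), (807/170, -2116/85, -199/17)

T1 rotate right-handed about the y-axis with cos θ = -8/17, sin θ = -15/17: (2, -2, -3) → (29/17, -2, 54/17); (-3, 3, -3) → (69/17, 3, -21/17)
T2 scale by (-1, -3, 3/2): (29/17, -2, 54/17) → (-29/17, 6, 81/17); (69/17, 3, -21/17) → (-69/17, -9, -63/34)
T3 translate by (-4, -1, -4): (-29/17, 6, 81/17) → (-97/17, 5, 13/17); (-69/17, -9, -63/34) → (-137/17, -10, -199/34)
T4 rotate right-handed about the z-axis with cos θ = 3/5, sin θ = 4/5: (-97/17, 5, 13/17) → (-631/85, -133/85, 13/17); (-137/17, -10, -199/34) → (269/85, -1058/85, -199/34)
T5 scale by (1/2, 1, 1): (-631/85, -133/85, 13/17) → (-631/170, -133/85, 13/17); (269/85, -1058/85, -199/34) → (269/170, -1058/85, -199/34)
T6 scale by (3, 2, 2): (-631/170, -133/85, 13/17) → (-1893/170, -266/85, 26/17); (269/170, -1058/85, -199/34) → (807/170, -2116/85, -199/17)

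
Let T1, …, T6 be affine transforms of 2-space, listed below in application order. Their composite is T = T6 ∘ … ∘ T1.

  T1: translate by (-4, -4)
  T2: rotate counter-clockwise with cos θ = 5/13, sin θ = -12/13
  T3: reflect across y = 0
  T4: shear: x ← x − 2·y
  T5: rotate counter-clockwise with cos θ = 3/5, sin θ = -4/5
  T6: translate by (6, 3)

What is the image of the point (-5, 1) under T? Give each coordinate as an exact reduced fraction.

T1 translate by (-4, -4): (-5, 1) → (-9, -3)
T2 rotate counter-clockwise with cos θ = 5/13, sin θ = -12/13: (-9, -3) → (-81/13, 93/13)
T3 reflect across y = 0: (-81/13, 93/13) → (-81/13, -93/13)
T4 shear: x ← x − 2·y: (-81/13, -93/13) → (105/13, -93/13)
T5 rotate counter-clockwise with cos θ = 3/5, sin θ = -4/5: (105/13, -93/13) → (-57/65, -699/65)
T6 translate by (6, 3): (-57/65, -699/65) → (333/65, -504/65)

T(p) = (333/65, -504/65)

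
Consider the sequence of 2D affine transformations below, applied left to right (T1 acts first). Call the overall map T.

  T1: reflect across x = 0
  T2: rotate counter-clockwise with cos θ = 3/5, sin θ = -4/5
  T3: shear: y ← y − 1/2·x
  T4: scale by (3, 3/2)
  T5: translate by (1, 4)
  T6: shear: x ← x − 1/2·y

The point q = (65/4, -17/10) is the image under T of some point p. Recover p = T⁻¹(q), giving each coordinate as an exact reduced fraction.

p = (-4, 3)

T1 = [-1 0 0; 0 1 0; 0 0 1]
T2·T1 = [-3/5 4/5 0; 4/5 3/5 0; 0 0 1]
T3·…·T1 = [-3/5 4/5 0; 11/10 1/5 0; 0 0 1]
T4·…·T1 = [-9/5 12/5 0; 33/20 3/10 0; 0 0 1]
T5·…·T1 = [-9/5 12/5 1; 33/20 3/10 4; 0 0 1]
T6·…·T1 = [-21/8 9/4 -1; 33/20 3/10 4; 0 0 1]
det M = -9/2; M⁻¹ = [-1/15 1/2 -31/15; 11/30 7/12 -59/30; 0 0 1]
M⁻¹ · (65/4, -17/10)ᵀ = (-4, 3)ᵀ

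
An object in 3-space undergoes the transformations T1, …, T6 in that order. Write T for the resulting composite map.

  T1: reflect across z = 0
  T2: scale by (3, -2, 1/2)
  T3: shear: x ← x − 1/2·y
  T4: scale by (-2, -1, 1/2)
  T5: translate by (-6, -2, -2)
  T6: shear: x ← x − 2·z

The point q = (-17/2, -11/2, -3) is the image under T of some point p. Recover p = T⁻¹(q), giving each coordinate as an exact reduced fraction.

T1 = [1 0 0 0; 0 1 0 0; 0 0 -1 0; 0 0 0 1]
T2·T1 = [3 0 0 0; 0 -2 0 0; 0 0 -1/2 0; 0 0 0 1]
T3·…·T1 = [3 1 0 0; 0 -2 0 0; 0 0 -1/2 0; 0 0 0 1]
T4·…·T1 = [-6 -2 0 0; 0 2 0 0; 0 0 -1/4 0; 0 0 0 1]
T5·…·T1 = [-6 -2 0 -6; 0 2 0 -2; 0 0 -1/4 -2; 0 0 0 1]
T6·…·T1 = [-6 -2 1/2 -2; 0 2 0 -2; 0 0 -1/4 -2; 0 0 0 1]
det M = 3; M⁻¹ = [-1/6 -1/6 -1/3 -4/3; 0 1/2 0 1; 0 0 -4 -8; 0 0 0 1]
M⁻¹ · (-17/2, -11/2, -3)ᵀ = (2, -7/4, 4)ᵀ

p = (2, -7/4, 4)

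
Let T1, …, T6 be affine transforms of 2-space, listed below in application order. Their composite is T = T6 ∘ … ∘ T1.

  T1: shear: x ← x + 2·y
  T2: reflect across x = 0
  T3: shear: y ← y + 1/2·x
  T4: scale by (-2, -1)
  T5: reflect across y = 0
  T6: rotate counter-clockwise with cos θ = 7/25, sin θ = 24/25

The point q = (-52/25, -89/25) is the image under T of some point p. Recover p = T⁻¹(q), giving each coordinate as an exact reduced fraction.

T1 = [1 2 0; 0 1 0; 0 0 1]
T2·T1 = [-1 -2 0; 0 1 0; 0 0 1]
T3·…·T1 = [-1 -2 0; -1/2 0 0; 0 0 1]
T4·…·T1 = [2 4 0; 1/2 0 0; 0 0 1]
T5·…·T1 = [2 4 0; -1/2 0 0; 0 0 1]
T6·…·T1 = [26/25 28/25 0; 89/50 96/25 0; 0 0 1]
det M = 2; M⁻¹ = [48/25 -14/25 0; -89/100 13/25 0; 0 0 1]
M⁻¹ · (-52/25, -89/25)ᵀ = (-2, 0)ᵀ

p = (-2, 0)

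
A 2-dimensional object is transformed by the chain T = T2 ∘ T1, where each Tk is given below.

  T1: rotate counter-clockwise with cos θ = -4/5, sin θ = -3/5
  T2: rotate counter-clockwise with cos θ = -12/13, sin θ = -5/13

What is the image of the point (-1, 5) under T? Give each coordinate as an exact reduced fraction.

T(p) = (-313/65, 109/65)

T1 rotate counter-clockwise with cos θ = -4/5, sin θ = -3/5: (-1, 5) → (19/5, -17/5)
T2 rotate counter-clockwise with cos θ = -12/13, sin θ = -5/13: (19/5, -17/5) → (-313/65, 109/65)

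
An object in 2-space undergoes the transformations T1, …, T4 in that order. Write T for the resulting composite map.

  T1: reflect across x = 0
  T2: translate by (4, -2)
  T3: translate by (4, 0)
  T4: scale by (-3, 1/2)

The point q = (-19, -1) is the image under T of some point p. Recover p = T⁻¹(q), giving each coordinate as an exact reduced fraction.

T1 = [-1 0 0; 0 1 0; 0 0 1]
T2·T1 = [-1 0 4; 0 1 -2; 0 0 1]
T3·…·T1 = [-1 0 8; 0 1 -2; 0 0 1]
T4·…·T1 = [3 0 -24; 0 1/2 -1; 0 0 1]
det M = 3/2; M⁻¹ = [1/3 0 8; 0 2 2; 0 0 1]
M⁻¹ · (-19, -1)ᵀ = (5/3, 0)ᵀ

p = (5/3, 0)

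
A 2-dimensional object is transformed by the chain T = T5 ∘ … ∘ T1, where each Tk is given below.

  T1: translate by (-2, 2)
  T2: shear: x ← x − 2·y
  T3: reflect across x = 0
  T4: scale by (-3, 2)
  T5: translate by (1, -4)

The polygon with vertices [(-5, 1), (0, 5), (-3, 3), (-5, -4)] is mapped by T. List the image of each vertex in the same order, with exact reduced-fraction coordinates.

T1 translate by (-2, 2): (-5, 1) → (-7, 3); (0, 5) → (-2, 7); (-3, 3) → (-5, 5); (-5, -4) → (-7, -2)
T2 shear: x ← x − 2·y: (-7, 3) → (-13, 3); (-2, 7) → (-16, 7); (-5, 5) → (-15, 5); (-7, -2) → (-3, -2)
T3 reflect across x = 0: (-13, 3) → (13, 3); (-16, 7) → (16, 7); (-15, 5) → (15, 5); (-3, -2) → (3, -2)
T4 scale by (-3, 2): (13, 3) → (-39, 6); (16, 7) → (-48, 14); (15, 5) → (-45, 10); (3, -2) → (-9, -4)
T5 translate by (1, -4): (-39, 6) → (-38, 2); (-48, 14) → (-47, 10); (-45, 10) → (-44, 6); (-9, -4) → (-8, -8)

image vertices: (-38, 2), (-47, 10), (-44, 6), (-8, -8)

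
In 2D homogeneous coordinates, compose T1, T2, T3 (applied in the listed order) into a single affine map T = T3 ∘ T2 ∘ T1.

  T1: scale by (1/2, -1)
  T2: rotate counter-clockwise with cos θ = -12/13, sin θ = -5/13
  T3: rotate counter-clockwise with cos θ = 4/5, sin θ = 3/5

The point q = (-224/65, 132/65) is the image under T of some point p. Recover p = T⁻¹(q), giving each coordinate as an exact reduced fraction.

T1 = [1/2 0 0; 0 -1 0; 0 0 1]
T2·T1 = [-6/13 -5/13 0; -5/26 12/13 0; 0 0 1]
T3·…·T1 = [-33/130 -56/65 0; -28/65 33/65 0; 0 0 1]
det M = -1/2; M⁻¹ = [-66/65 -112/65 0; -56/65 33/65 0; 0 0 1]
M⁻¹ · (-224/65, 132/65)ᵀ = (0, 4)ᵀ

p = (0, 4)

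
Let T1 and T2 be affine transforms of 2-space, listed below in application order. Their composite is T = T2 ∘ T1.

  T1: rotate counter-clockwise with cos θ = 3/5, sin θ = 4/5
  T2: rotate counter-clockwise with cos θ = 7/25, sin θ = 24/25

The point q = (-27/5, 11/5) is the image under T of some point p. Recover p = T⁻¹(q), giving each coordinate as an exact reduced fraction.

T1 = [3/5 -4/5 0; 4/5 3/5 0; 0 0 1]
T2·T1 = [-3/5 -4/5 0; 4/5 -3/5 0; 0 0 1]
det M = 1; M⁻¹ = [-3/5 4/5 0; -4/5 -3/5 0; 0 0 1]
M⁻¹ · (-27/5, 11/5)ᵀ = (5, 3)ᵀ

p = (5, 3)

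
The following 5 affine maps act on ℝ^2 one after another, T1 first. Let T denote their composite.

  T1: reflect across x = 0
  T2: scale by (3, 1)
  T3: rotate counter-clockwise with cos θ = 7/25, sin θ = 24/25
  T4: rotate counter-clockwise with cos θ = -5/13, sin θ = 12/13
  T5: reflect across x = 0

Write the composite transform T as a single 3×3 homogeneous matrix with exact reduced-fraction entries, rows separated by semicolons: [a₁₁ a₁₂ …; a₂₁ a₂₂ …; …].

T1 = [-1 0 0; 0 1 0; 0 0 1]
T2·T1 = [-3 0 0; 0 1 0; 0 0 1]
T3·…·T1 = [-21/25 -24/25 0; -72/25 7/25 0; 0 0 1]
T4·…·T1 = [969/325 36/325 0; 108/325 -323/325 0; 0 0 1]
T5·…·T1 = [-969/325 -36/325 0; 108/325 -323/325 0; 0 0 1]

T = [-969/325 -36/325 0; 108/325 -323/325 0; 0 0 1]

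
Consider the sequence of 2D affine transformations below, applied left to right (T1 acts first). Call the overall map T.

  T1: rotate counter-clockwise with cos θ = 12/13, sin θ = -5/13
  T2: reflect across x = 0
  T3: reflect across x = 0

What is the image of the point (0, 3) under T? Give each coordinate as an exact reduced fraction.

T1 rotate counter-clockwise with cos θ = 12/13, sin θ = -5/13: (0, 3) → (15/13, 36/13)
T2 reflect across x = 0: (15/13, 36/13) → (-15/13, 36/13)
T3 reflect across x = 0: (-15/13, 36/13) → (15/13, 36/13)

T(p) = (15/13, 36/13)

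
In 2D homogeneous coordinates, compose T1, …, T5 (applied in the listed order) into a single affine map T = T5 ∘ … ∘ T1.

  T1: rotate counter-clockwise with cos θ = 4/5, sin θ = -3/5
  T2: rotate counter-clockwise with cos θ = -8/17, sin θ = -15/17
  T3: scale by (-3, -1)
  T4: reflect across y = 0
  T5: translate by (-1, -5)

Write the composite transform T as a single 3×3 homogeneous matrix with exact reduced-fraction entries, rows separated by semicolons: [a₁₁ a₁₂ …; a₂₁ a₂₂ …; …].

T = [231/85 -108/85 -1; -36/85 -77/85 -5; 0 0 1]

T1 = [4/5 3/5 0; -3/5 4/5 0; 0 0 1]
T2·T1 = [-77/85 36/85 0; -36/85 -77/85 0; 0 0 1]
T3·…·T1 = [231/85 -108/85 0; 36/85 77/85 0; 0 0 1]
T4·…·T1 = [231/85 -108/85 0; -36/85 -77/85 0; 0 0 1]
T5·…·T1 = [231/85 -108/85 -1; -36/85 -77/85 -5; 0 0 1]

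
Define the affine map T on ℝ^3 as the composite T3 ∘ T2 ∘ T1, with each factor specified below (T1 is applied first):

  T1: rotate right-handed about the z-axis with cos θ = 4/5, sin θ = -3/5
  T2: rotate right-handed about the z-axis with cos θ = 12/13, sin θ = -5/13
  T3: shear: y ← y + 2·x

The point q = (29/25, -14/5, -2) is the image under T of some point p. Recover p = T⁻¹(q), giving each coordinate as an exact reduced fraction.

T1 = [4/5 3/5 0 0; -3/5 4/5 0 0; 0 0 1 0; 0 0 0 1]
T2·T1 = [33/65 56/65 0 0; -56/65 33/65 0 0; 0 0 1 0; 0 0 0 1]
T3·…·T1 = [33/65 56/65 0 0; 2/13 29/13 0 0; 0 0 1 0; 0 0 0 1]
det M = 1; M⁻¹ = [29/13 -56/65 0 0; -2/13 33/65 0 0; 0 0 1 0; 0 0 0 1]
M⁻¹ · (29/25, -14/5, -2)ᵀ = (5, -8/5, -2)ᵀ

p = (5, -8/5, -2)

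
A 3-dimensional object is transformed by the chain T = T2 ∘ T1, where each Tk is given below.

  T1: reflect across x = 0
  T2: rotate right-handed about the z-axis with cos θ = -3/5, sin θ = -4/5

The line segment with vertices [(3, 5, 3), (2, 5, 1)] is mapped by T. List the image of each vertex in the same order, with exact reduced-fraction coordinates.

image vertices: (29/5, -3/5, 3), (26/5, -7/5, 1)

T1 reflect across x = 0: (3, 5, 3) → (-3, 5, 3); (2, 5, 1) → (-2, 5, 1)
T2 rotate right-handed about the z-axis with cos θ = -3/5, sin θ = -4/5: (-3, 5, 3) → (29/5, -3/5, 3); (-2, 5, 1) → (26/5, -7/5, 1)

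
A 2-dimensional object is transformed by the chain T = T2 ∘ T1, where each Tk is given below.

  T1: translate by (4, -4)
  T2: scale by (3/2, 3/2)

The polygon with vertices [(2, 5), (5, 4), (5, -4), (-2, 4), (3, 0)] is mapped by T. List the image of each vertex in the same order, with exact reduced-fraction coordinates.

image vertices: (9, 3/2), (27/2, 0), (27/2, -12), (3, 0), (21/2, -6)

T1 translate by (4, -4): (2, 5) → (6, 1); (5, 4) → (9, 0); (5, -4) → (9, -8); (-2, 4) → (2, 0); (3, 0) → (7, -4)
T2 scale by (3/2, 3/2): (6, 1) → (9, 3/2); (9, 0) → (27/2, 0); (9, -8) → (27/2, -12); (2, 0) → (3, 0); (7, -4) → (21/2, -6)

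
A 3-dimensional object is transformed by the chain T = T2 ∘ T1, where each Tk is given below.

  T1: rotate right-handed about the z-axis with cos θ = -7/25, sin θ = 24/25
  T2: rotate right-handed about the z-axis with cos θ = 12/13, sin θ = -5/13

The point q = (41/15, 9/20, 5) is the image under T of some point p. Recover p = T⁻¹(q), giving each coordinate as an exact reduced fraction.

p = (3/4, -8/3, 5)

T1 = [-7/25 -24/25 0 0; 24/25 -7/25 0 0; 0 0 1 0; 0 0 0 1]
T2·T1 = [36/325 -323/325 0 0; 323/325 36/325 0 0; 0 0 1 0; 0 0 0 1]
det M = 1; M⁻¹ = [36/325 323/325 0 0; -323/325 36/325 0 0; 0 0 1 0; 0 0 0 1]
M⁻¹ · (41/15, 9/20, 5)ᵀ = (3/4, -8/3, 5)ᵀ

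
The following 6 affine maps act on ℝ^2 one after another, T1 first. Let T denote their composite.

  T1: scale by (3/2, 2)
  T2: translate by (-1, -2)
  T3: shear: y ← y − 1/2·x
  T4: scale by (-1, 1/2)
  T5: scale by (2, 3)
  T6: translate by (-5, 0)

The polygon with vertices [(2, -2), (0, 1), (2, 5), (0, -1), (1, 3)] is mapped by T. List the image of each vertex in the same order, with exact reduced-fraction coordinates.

image vertices: (-9, -21/2), (-3, 3/4), (-9, 21/2), (-3, -21/4), (-6, 45/8)

T1 scale by (3/2, 2): (2, -2) → (3, -4); (0, 1) → (0, 2); (2, 5) → (3, 10); (0, -1) → (0, -2); (1, 3) → (3/2, 6)
T2 translate by (-1, -2): (3, -4) → (2, -6); (0, 2) → (-1, 0); (3, 10) → (2, 8); (0, -2) → (-1, -4); (3/2, 6) → (1/2, 4)
T3 shear: y ← y − 1/2·x: (2, -6) → (2, -7); (-1, 0) → (-1, 1/2); (2, 8) → (2, 7); (-1, -4) → (-1, -7/2); (1/2, 4) → (1/2, 15/4)
T4 scale by (-1, 1/2): (2, -7) → (-2, -7/2); (-1, 1/2) → (1, 1/4); (2, 7) → (-2, 7/2); (-1, -7/2) → (1, -7/4); (1/2, 15/4) → (-1/2, 15/8)
T5 scale by (2, 3): (-2, -7/2) → (-4, -21/2); (1, 1/4) → (2, 3/4); (-2, 7/2) → (-4, 21/2); (1, -7/4) → (2, -21/4); (-1/2, 15/8) → (-1, 45/8)
T6 translate by (-5, 0): (-4, -21/2) → (-9, -21/2); (2, 3/4) → (-3, 3/4); (-4, 21/2) → (-9, 21/2); (2, -21/4) → (-3, -21/4); (-1, 45/8) → (-6, 45/8)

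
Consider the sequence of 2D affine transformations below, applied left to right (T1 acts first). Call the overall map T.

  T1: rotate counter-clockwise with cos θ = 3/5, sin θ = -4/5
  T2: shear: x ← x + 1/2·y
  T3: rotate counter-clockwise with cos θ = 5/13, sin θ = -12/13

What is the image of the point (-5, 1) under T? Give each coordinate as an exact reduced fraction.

T1 rotate counter-clockwise with cos θ = 3/5, sin θ = -4/5: (-5, 1) → (-11/5, 23/5)
T2 shear: x ← x + 1/2·y: (-11/5, 23/5) → (1/10, 23/5)
T3 rotate counter-clockwise with cos θ = 5/13, sin θ = -12/13: (1/10, 23/5) → (557/130, 109/65)

T(p) = (557/130, 109/65)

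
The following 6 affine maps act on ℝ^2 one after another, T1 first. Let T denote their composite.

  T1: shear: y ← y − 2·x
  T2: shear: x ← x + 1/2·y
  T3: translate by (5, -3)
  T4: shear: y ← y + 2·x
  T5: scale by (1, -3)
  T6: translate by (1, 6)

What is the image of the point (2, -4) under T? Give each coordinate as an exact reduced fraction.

T(p) = (4, 21)

T1 shear: y ← y − 2·x: (2, -4) → (2, -8)
T2 shear: x ← x + 1/2·y: (2, -8) → (-2, -8)
T3 translate by (5, -3): (-2, -8) → (3, -11)
T4 shear: y ← y + 2·x: (3, -11) → (3, -5)
T5 scale by (1, -3): (3, -5) → (3, 15)
T6 translate by (1, 6): (3, 15) → (4, 21)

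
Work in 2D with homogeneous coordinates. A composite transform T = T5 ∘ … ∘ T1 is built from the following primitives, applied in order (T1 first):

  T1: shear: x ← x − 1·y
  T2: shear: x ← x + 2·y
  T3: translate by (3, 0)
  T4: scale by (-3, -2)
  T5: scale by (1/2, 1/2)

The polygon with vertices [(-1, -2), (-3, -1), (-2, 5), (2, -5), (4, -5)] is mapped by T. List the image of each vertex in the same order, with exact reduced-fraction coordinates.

image vertices: (0, 2), (3/2, 1), (-9, -5), (0, 5), (-3, 5)

T1 shear: x ← x − 1·y: (-1, -2) → (1, -2); (-3, -1) → (-2, -1); (-2, 5) → (-7, 5); (2, -5) → (7, -5); (4, -5) → (9, -5)
T2 shear: x ← x + 2·y: (1, -2) → (-3, -2); (-2, -1) → (-4, -1); (-7, 5) → (3, 5); (7, -5) → (-3, -5); (9, -5) → (-1, -5)
T3 translate by (3, 0): (-3, -2) → (0, -2); (-4, -1) → (-1, -1); (3, 5) → (6, 5); (-3, -5) → (0, -5); (-1, -5) → (2, -5)
T4 scale by (-3, -2): (0, -2) → (0, 4); (-1, -1) → (3, 2); (6, 5) → (-18, -10); (0, -5) → (0, 10); (2, -5) → (-6, 10)
T5 scale by (1/2, 1/2): (0, 4) → (0, 2); (3, 2) → (3/2, 1); (-18, -10) → (-9, -5); (0, 10) → (0, 5); (-6, 10) → (-3, 5)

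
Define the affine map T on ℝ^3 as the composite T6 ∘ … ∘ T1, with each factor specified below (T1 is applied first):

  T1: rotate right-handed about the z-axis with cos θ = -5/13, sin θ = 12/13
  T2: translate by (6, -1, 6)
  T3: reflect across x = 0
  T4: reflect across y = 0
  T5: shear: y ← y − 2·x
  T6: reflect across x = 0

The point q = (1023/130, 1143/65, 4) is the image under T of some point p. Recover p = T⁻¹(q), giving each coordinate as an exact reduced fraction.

T1 = [-5/13 -12/13 0 0; 12/13 -5/13 0 0; 0 0 1 0; 0 0 0 1]
T2·T1 = [-5/13 -12/13 0 6; 12/13 -5/13 0 -1; 0 0 1 6; 0 0 0 1]
T3·…·T1 = [5/13 12/13 0 -6; 12/13 -5/13 0 -1; 0 0 1 6; 0 0 0 1]
T4·…·T1 = [5/13 12/13 0 -6; -12/13 5/13 0 1; 0 0 1 6; 0 0 0 1]
T5·…·T1 = [5/13 12/13 0 -6; -22/13 -19/13 0 13; 0 0 1 6; 0 0 0 1]
T6·…·T1 = [-5/13 -12/13 0 6; -22/13 -19/13 0 13; 0 0 1 6; 0 0 0 1]
det M = -1; M⁻¹ = [19/13 -12/13 0 42/13; -22/13 5/13 0 67/13; 0 0 1 -6; 0 0 0 1]
M⁻¹ · (1023/130, 1143/65, 4)ᵀ = (-3/2, -7/5, -2)ᵀ

p = (-3/2, -7/5, -2)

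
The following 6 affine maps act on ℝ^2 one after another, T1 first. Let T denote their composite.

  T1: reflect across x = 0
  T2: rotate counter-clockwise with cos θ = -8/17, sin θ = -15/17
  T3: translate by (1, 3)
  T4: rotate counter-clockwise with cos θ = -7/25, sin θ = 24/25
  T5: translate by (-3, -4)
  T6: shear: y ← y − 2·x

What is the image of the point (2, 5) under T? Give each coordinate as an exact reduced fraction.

T1 reflect across x = 0: (2, 5) → (-2, 5)
T2 rotate counter-clockwise with cos θ = -8/17, sin θ = -15/17: (-2, 5) → (91/17, -10/17)
T3 translate by (1, 3): (91/17, -10/17) → (108/17, 41/17)
T4 rotate counter-clockwise with cos θ = -7/25, sin θ = 24/25: (108/17, 41/17) → (-348/85, 461/85)
T5 translate by (-3, -4): (-348/85, 461/85) → (-603/85, 121/85)
T6 shear: y ← y − 2·x: (-603/85, 121/85) → (-603/85, 1327/85)

T(p) = (-603/85, 1327/85)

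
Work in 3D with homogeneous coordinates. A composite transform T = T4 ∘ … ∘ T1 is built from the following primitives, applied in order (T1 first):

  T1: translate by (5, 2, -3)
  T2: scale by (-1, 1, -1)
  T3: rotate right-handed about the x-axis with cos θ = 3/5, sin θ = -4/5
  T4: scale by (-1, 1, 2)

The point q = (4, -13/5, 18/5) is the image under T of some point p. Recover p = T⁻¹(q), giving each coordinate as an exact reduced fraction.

p = (-1, -5, 4)

T1 = [1 0 0 5; 0 1 0 2; 0 0 1 -3; 0 0 0 1]
T2·T1 = [-1 0 0 -5; 0 1 0 2; 0 0 -1 3; 0 0 0 1]
T3·…·T1 = [-1 0 0 -5; 0 3/5 -4/5 18/5; 0 -4/5 -3/5 1/5; 0 0 0 1]
T4·…·T1 = [1 0 0 5; 0 3/5 -4/5 18/5; 0 -8/5 -6/5 2/5; 0 0 0 1]
det M = -2; M⁻¹ = [1 0 0 -5; 0 3/5 -2/5 -2; 0 -4/5 -3/10 3; 0 0 0 1]
M⁻¹ · (4, -13/5, 18/5)ᵀ = (-1, -5, 4)ᵀ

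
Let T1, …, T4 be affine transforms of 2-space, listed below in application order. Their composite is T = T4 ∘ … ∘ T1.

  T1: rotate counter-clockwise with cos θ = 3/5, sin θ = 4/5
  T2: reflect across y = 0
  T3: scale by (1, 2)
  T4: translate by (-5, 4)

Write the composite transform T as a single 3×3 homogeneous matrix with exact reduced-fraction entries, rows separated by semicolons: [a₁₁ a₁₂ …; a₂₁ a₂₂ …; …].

T = [3/5 -4/5 -5; -8/5 -6/5 4; 0 0 1]

T1 = [3/5 -4/5 0; 4/5 3/5 0; 0 0 1]
T2·T1 = [3/5 -4/5 0; -4/5 -3/5 0; 0 0 1]
T3·…·T1 = [3/5 -4/5 0; -8/5 -6/5 0; 0 0 1]
T4·…·T1 = [3/5 -4/5 -5; -8/5 -6/5 4; 0 0 1]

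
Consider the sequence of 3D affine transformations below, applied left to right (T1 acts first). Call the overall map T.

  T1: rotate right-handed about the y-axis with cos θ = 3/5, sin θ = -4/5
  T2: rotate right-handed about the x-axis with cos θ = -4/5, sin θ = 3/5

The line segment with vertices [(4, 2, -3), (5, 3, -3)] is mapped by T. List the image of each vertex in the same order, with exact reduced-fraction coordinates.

T1 rotate right-handed about the y-axis with cos θ = 3/5, sin θ = -4/5: (4, 2, -3) → (24/5, 2, 7/5); (5, 3, -3) → (27/5, 3, 11/5)
T2 rotate right-handed about the x-axis with cos θ = -4/5, sin θ = 3/5: (24/5, 2, 7/5) → (24/5, -61/25, 2/25); (27/5, 3, 11/5) → (27/5, -93/25, 1/25)

image vertices: (24/5, -61/25, 2/25), (27/5, -93/25, 1/25)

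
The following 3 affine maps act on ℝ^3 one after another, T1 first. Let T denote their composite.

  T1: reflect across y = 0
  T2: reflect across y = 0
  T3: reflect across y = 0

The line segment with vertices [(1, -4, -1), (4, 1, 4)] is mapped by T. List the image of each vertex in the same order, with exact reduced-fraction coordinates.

image vertices: (1, 4, -1), (4, -1, 4)

T1 reflect across y = 0: (1, -4, -1) → (1, 4, -1); (4, 1, 4) → (4, -1, 4)
T2 reflect across y = 0: (1, 4, -1) → (1, -4, -1); (4, -1, 4) → (4, 1, 4)
T3 reflect across y = 0: (1, -4, -1) → (1, 4, -1); (4, 1, 4) → (4, -1, 4)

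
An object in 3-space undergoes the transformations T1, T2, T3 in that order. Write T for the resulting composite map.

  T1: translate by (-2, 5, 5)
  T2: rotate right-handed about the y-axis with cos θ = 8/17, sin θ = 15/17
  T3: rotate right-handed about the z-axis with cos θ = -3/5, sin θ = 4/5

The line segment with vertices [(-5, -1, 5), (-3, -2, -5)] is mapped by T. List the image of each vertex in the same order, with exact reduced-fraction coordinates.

T1 translate by (-2, 5, 5): (-5, -1, 5) → (-7, 4, 10); (-3, -2, -5) → (-5, 3, 0)
T2 rotate right-handed about the y-axis with cos θ = 8/17, sin θ = 15/17: (-7, 4, 10) → (94/17, 4, 185/17); (-5, 3, 0) → (-40/17, 3, 75/17)
T3 rotate right-handed about the z-axis with cos θ = -3/5, sin θ = 4/5: (94/17, 4, 185/17) → (-554/85, 172/85, 185/17); (-40/17, 3, 75/17) → (-84/85, -313/85, 75/17)

image vertices: (-554/85, 172/85, 185/17), (-84/85, -313/85, 75/17)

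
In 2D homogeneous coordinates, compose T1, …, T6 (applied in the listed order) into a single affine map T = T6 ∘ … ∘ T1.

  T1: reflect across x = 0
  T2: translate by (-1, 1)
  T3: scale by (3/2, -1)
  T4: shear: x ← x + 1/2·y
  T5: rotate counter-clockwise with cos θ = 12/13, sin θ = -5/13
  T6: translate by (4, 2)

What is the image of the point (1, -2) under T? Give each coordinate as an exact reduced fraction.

T1 reflect across x = 0: (1, -2) → (-1, -2)
T2 translate by (-1, 1): (-1, -2) → (-2, -1)
T3 scale by (3/2, -1): (-2, -1) → (-3, 1)
T4 shear: x ← x + 1/2·y: (-3, 1) → (-5/2, 1)
T5 rotate counter-clockwise with cos θ = 12/13, sin θ = -5/13: (-5/2, 1) → (-25/13, 49/26)
T6 translate by (4, 2): (-25/13, 49/26) → (27/13, 101/26)

T(p) = (27/13, 101/26)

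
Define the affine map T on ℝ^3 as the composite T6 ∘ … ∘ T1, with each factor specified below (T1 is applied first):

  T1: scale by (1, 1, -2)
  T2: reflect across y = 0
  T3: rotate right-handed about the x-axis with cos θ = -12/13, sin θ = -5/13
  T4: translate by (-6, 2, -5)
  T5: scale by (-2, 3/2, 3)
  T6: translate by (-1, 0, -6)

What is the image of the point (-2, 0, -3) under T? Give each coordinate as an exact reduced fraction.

T1 scale by (1, 1, -2): (-2, 0, -3) → (-2, 0, 6)
T2 reflect across y = 0: (-2, 0, 6) → (-2, 0, 6)
T3 rotate right-handed about the x-axis with cos θ = -12/13, sin θ = -5/13: (-2, 0, 6) → (-2, 30/13, -72/13)
T4 translate by (-6, 2, -5): (-2, 30/13, -72/13) → (-8, 56/13, -137/13)
T5 scale by (-2, 3/2, 3): (-8, 56/13, -137/13) → (16, 84/13, -411/13)
T6 translate by (-1, 0, -6): (16, 84/13, -411/13) → (15, 84/13, -489/13)

T(p) = (15, 84/13, -489/13)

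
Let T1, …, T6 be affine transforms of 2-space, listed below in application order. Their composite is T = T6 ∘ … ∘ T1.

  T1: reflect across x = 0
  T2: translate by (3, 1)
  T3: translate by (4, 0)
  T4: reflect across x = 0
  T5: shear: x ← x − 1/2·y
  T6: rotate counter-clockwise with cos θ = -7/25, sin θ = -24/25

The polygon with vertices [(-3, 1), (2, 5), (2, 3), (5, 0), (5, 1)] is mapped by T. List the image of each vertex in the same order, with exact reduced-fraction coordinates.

image vertices: (5, 10), (8, 6), (29/5, 28/5), (83/50, 53/25), (69/25, 58/25)

T1 reflect across x = 0: (-3, 1) → (3, 1); (2, 5) → (-2, 5); (2, 3) → (-2, 3); (5, 0) → (-5, 0); (5, 1) → (-5, 1)
T2 translate by (3, 1): (3, 1) → (6, 2); (-2, 5) → (1, 6); (-2, 3) → (1, 4); (-5, 0) → (-2, 1); (-5, 1) → (-2, 2)
T3 translate by (4, 0): (6, 2) → (10, 2); (1, 6) → (5, 6); (1, 4) → (5, 4); (-2, 1) → (2, 1); (-2, 2) → (2, 2)
T4 reflect across x = 0: (10, 2) → (-10, 2); (5, 6) → (-5, 6); (5, 4) → (-5, 4); (2, 1) → (-2, 1); (2, 2) → (-2, 2)
T5 shear: x ← x − 1/2·y: (-10, 2) → (-11, 2); (-5, 6) → (-8, 6); (-5, 4) → (-7, 4); (-2, 1) → (-5/2, 1); (-2, 2) → (-3, 2)
T6 rotate counter-clockwise with cos θ = -7/25, sin θ = -24/25: (-11, 2) → (5, 10); (-8, 6) → (8, 6); (-7, 4) → (29/5, 28/5); (-5/2, 1) → (83/50, 53/25); (-3, 2) → (69/25, 58/25)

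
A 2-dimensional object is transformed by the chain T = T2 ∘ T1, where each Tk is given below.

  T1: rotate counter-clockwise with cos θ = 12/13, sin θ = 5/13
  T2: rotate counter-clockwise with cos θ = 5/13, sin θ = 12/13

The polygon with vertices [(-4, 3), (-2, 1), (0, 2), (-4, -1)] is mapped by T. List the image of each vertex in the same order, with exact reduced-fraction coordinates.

image vertices: (-3, -4), (-1, -2), (-2, 0), (1, -4)

T1 rotate counter-clockwise with cos θ = 12/13, sin θ = 5/13: (-4, 3) → (-63/13, 16/13); (-2, 1) → (-29/13, 2/13); (0, 2) → (-10/13, 24/13); (-4, -1) → (-43/13, -32/13)
T2 rotate counter-clockwise with cos θ = 5/13, sin θ = 12/13: (-63/13, 16/13) → (-3, -4); (-29/13, 2/13) → (-1, -2); (-10/13, 24/13) → (-2, 0); (-43/13, -32/13) → (1, -4)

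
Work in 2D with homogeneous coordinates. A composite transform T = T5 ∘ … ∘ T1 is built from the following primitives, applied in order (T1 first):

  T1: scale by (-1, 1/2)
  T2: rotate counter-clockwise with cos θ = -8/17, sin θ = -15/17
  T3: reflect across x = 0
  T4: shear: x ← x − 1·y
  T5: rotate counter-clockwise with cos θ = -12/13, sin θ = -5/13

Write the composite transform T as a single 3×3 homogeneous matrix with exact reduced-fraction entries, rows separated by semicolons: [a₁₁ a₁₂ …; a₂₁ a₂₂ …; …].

T = [27/17 22/221 0; -5/17 131/442 0; 0 0 1]

T1 = [-1 0 0; 0 1/2 0; 0 0 1]
T2·T1 = [8/17 15/34 0; 15/17 -4/17 0; 0 0 1]
T3·…·T1 = [-8/17 -15/34 0; 15/17 -4/17 0; 0 0 1]
T4·…·T1 = [-23/17 -7/34 0; 15/17 -4/17 0; 0 0 1]
T5·…·T1 = [27/17 22/221 0; -5/17 131/442 0; 0 0 1]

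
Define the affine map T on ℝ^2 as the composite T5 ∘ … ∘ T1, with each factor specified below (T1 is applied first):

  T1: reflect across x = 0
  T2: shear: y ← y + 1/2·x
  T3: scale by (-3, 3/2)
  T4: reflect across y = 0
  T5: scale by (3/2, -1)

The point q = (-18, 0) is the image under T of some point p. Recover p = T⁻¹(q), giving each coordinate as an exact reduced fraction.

p = (-4, -2)

T1 = [-1 0 0; 0 1 0; 0 0 1]
T2·T1 = [-1 0 0; -1/2 1 0; 0 0 1]
T3·…·T1 = [3 0 0; -3/4 3/2 0; 0 0 1]
T4·…·T1 = [3 0 0; 3/4 -3/2 0; 0 0 1]
T5·…·T1 = [9/2 0 0; -3/4 3/2 0; 0 0 1]
det M = 27/4; M⁻¹ = [2/9 0 0; 1/9 2/3 0; 0 0 1]
M⁻¹ · (-18, 0)ᵀ = (-4, -2)ᵀ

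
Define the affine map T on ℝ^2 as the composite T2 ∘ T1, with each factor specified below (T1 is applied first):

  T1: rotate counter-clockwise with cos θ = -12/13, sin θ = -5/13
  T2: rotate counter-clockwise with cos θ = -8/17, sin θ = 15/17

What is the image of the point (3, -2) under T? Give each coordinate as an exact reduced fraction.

T(p) = (233/221, -762/221)

T1 rotate counter-clockwise with cos θ = -12/13, sin θ = -5/13: (3, -2) → (-46/13, 9/13)
T2 rotate counter-clockwise with cos θ = -8/17, sin θ = 15/17: (-46/13, 9/13) → (233/221, -762/221)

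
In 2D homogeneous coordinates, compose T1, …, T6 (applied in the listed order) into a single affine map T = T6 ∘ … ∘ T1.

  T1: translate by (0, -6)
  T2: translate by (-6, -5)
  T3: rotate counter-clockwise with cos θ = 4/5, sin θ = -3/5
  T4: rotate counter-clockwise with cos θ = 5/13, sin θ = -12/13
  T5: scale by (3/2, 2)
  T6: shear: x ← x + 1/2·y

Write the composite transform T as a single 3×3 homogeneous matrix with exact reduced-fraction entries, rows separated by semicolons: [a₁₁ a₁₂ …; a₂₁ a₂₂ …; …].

T1 = [1 0 0; 0 1 -6; 0 0 1]
T2·T1 = [1 0 -6; 0 1 -11; 0 0 1]
T3·…·T1 = [4/5 3/5 -57/5; -3/5 4/5 -26/5; 0 0 1]
T4·…·T1 = [-16/65 63/65 -597/65; -63/65 -16/65 554/65; 0 0 1]
T5·…·T1 = [-24/65 189/130 -1791/130; -126/65 -32/65 1108/65; 0 0 1]
T6·…·T1 = [-87/65 157/130 -683/130; -126/65 -32/65 1108/65; 0 0 1]

T = [-87/65 157/130 -683/130; -126/65 -32/65 1108/65; 0 0 1]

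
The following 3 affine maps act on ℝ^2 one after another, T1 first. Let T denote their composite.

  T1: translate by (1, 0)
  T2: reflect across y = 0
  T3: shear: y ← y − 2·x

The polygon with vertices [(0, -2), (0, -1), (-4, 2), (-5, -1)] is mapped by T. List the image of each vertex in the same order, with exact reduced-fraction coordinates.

T1 translate by (1, 0): (0, -2) → (1, -2); (0, -1) → (1, -1); (-4, 2) → (-3, 2); (-5, -1) → (-4, -1)
T2 reflect across y = 0: (1, -2) → (1, 2); (1, -1) → (1, 1); (-3, 2) → (-3, -2); (-4, -1) → (-4, 1)
T3 shear: y ← y − 2·x: (1, 2) → (1, 0); (1, 1) → (1, -1); (-3, -2) → (-3, 4); (-4, 1) → (-4, 9)

image vertices: (1, 0), (1, -1), (-3, 4), (-4, 9)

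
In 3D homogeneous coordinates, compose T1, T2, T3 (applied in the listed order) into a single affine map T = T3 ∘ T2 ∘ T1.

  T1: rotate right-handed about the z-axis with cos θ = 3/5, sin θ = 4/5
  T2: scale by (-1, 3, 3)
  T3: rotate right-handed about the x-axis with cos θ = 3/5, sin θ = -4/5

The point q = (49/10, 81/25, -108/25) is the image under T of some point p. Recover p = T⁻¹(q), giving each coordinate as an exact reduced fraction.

T1 = [3/5 -4/5 0 0; 4/5 3/5 0 0; 0 0 1 0; 0 0 0 1]
T2·T1 = [-3/5 4/5 0 0; 12/5 9/5 0 0; 0 0 3 0; 0 0 0 1]
T3·…·T1 = [-3/5 4/5 0 0; 36/25 27/25 12/5 0; -48/25 -36/25 9/5 0; 0 0 0 1]
det M = -9; M⁻¹ = [-3/5 4/25 -16/75 0; 4/5 3/25 -4/25 0; 0 4/15 1/5 0; 0 0 0 1]
M⁻¹ · (49/10, 81/25, -108/25)ᵀ = (-3/2, 5, 0)ᵀ

p = (-3/2, 5, 0)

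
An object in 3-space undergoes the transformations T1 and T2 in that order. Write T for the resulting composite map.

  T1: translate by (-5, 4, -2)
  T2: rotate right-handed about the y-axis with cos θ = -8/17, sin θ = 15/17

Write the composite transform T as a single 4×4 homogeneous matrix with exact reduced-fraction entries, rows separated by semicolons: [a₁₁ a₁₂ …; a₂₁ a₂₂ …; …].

T = [-8/17 0 15/17 10/17; 0 1 0 4; -15/17 0 -8/17 91/17; 0 0 0 1]

T1 = [1 0 0 -5; 0 1 0 4; 0 0 1 -2; 0 0 0 1]
T2·T1 = [-8/17 0 15/17 10/17; 0 1 0 4; -15/17 0 -8/17 91/17; 0 0 0 1]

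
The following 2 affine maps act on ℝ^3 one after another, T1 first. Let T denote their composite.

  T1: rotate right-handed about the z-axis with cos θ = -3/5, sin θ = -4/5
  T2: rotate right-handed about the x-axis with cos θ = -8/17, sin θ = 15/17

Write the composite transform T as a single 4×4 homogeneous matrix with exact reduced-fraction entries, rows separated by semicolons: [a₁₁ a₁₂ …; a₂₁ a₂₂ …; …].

T1 = [-3/5 4/5 0 0; -4/5 -3/5 0 0; 0 0 1 0; 0 0 0 1]
T2·T1 = [-3/5 4/5 0 0; 32/85 24/85 -15/17 0; -12/17 -9/17 -8/17 0; 0 0 0 1]

T = [-3/5 4/5 0 0; 32/85 24/85 -15/17 0; -12/17 -9/17 -8/17 0; 0 0 0 1]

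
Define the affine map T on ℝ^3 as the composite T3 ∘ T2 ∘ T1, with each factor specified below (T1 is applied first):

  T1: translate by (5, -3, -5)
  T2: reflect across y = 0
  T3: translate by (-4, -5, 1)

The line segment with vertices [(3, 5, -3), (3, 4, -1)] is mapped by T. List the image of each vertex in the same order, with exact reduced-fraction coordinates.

T1 translate by (5, -3, -5): (3, 5, -3) → (8, 2, -8); (3, 4, -1) → (8, 1, -6)
T2 reflect across y = 0: (8, 2, -8) → (8, -2, -8); (8, 1, -6) → (8, -1, -6)
T3 translate by (-4, -5, 1): (8, -2, -8) → (4, -7, -7); (8, -1, -6) → (4, -6, -5)

image vertices: (4, -7, -7), (4, -6, -5)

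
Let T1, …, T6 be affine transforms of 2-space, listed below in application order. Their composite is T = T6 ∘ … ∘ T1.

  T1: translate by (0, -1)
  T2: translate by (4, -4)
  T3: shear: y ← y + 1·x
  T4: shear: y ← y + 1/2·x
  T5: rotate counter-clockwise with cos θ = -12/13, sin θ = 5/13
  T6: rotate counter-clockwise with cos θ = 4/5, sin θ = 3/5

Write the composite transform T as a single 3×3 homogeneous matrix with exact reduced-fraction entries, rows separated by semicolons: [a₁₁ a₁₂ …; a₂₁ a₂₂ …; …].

T = [-3/5 16/65 -236/65; -17/10 -63/65 -127/65; 0 0 1]

T1 = [1 0 0; 0 1 -1; 0 0 1]
T2·T1 = [1 0 4; 0 1 -5; 0 0 1]
T3·…·T1 = [1 0 4; 1 1 -1; 0 0 1]
T4·…·T1 = [1 0 4; 3/2 1 1; 0 0 1]
T5·…·T1 = [-3/2 -5/13 -53/13; -1 -12/13 8/13; 0 0 1]
T6·…·T1 = [-3/5 16/65 -236/65; -17/10 -63/65 -127/65; 0 0 1]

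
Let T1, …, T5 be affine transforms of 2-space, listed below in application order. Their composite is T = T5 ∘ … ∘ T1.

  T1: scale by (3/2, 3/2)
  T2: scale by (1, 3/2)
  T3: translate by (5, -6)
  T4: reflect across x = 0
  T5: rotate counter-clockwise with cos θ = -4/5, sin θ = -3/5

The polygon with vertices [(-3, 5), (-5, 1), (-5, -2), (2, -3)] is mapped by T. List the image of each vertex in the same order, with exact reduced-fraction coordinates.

T1 scale by (3/2, 3/2): (-3, 5) → (-9/2, 15/2); (-5, 1) → (-15/2, 3/2); (-5, -2) → (-15/2, -3); (2, -3) → (3, -9/2)
T2 scale by (1, 3/2): (-9/2, 15/2) → (-9/2, 45/4); (-15/2, 3/2) → (-15/2, 9/4); (-15/2, -3) → (-15/2, -9/2); (3, -9/2) → (3, -27/4)
T3 translate by (5, -6): (-9/2, 45/4) → (1/2, 21/4); (-15/2, 9/4) → (-5/2, -15/4); (-15/2, -9/2) → (-5/2, -21/2); (3, -27/4) → (8, -51/4)
T4 reflect across x = 0: (1/2, 21/4) → (-1/2, 21/4); (-5/2, -15/4) → (5/2, -15/4); (-5/2, -21/2) → (5/2, -21/2); (8, -51/4) → (-8, -51/4)
T5 rotate counter-clockwise with cos θ = -4/5, sin θ = -3/5: (-1/2, 21/4) → (71/20, -39/10); (5/2, -15/4) → (-17/4, 3/2); (5/2, -21/2) → (-83/10, 69/10); (-8, -51/4) → (-5/4, 15)

image vertices: (71/20, -39/10), (-17/4, 3/2), (-83/10, 69/10), (-5/4, 15)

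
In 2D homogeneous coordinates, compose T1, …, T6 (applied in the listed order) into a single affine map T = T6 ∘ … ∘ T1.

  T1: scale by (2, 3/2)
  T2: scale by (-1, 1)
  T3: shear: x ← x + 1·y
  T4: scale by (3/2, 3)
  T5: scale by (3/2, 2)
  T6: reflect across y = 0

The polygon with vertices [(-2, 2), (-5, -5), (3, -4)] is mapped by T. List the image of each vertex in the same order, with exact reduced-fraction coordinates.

image vertices: (63/4, -18), (45/8, 45), (-27, 36)

T1 scale by (2, 3/2): (-2, 2) → (-4, 3); (-5, -5) → (-10, -15/2); (3, -4) → (6, -6)
T2 scale by (-1, 1): (-4, 3) → (4, 3); (-10, -15/2) → (10, -15/2); (6, -6) → (-6, -6)
T3 shear: x ← x + 1·y: (4, 3) → (7, 3); (10, -15/2) → (5/2, -15/2); (-6, -6) → (-12, -6)
T4 scale by (3/2, 3): (7, 3) → (21/2, 9); (5/2, -15/2) → (15/4, -45/2); (-12, -6) → (-18, -18)
T5 scale by (3/2, 2): (21/2, 9) → (63/4, 18); (15/4, -45/2) → (45/8, -45); (-18, -18) → (-27, -36)
T6 reflect across y = 0: (63/4, 18) → (63/4, -18); (45/8, -45) → (45/8, 45); (-27, -36) → (-27, 36)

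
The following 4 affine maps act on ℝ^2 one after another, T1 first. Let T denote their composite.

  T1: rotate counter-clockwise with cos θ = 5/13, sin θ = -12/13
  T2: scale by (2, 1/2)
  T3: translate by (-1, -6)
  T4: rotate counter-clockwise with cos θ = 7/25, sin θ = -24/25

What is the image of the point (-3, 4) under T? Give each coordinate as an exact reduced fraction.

T1 rotate counter-clockwise with cos θ = 5/13, sin θ = -12/13: (-3, 4) → (33/13, 56/13)
T2 scale by (2, 1/2): (33/13, 56/13) → (66/13, 28/13)
T3 translate by (-1, -6): (66/13, 28/13) → (53/13, -50/13)
T4 rotate counter-clockwise with cos θ = 7/25, sin θ = -24/25: (53/13, -50/13) → (-829/325, -1622/325)

T(p) = (-829/325, -1622/325)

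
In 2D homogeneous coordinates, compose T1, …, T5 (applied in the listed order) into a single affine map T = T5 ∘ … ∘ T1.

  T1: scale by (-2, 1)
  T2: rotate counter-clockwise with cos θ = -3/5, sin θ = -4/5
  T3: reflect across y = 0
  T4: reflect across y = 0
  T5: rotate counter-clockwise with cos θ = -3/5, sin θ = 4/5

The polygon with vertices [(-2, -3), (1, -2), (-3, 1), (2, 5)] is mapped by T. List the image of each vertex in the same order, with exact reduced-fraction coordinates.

image vertices: (4, -3), (-2, -2), (6, 1), (-4, 5)

T1 scale by (-2, 1): (-2, -3) → (4, -3); (1, -2) → (-2, -2); (-3, 1) → (6, 1); (2, 5) → (-4, 5)
T2 rotate counter-clockwise with cos θ = -3/5, sin θ = -4/5: (4, -3) → (-24/5, -7/5); (-2, -2) → (-2/5, 14/5); (6, 1) → (-14/5, -27/5); (-4, 5) → (32/5, 1/5)
T3 reflect across y = 0: (-24/5, -7/5) → (-24/5, 7/5); (-2/5, 14/5) → (-2/5, -14/5); (-14/5, -27/5) → (-14/5, 27/5); (32/5, 1/5) → (32/5, -1/5)
T4 reflect across y = 0: (-24/5, 7/5) → (-24/5, -7/5); (-2/5, -14/5) → (-2/5, 14/5); (-14/5, 27/5) → (-14/5, -27/5); (32/5, -1/5) → (32/5, 1/5)
T5 rotate counter-clockwise with cos θ = -3/5, sin θ = 4/5: (-24/5, -7/5) → (4, -3); (-2/5, 14/5) → (-2, -2); (-14/5, -27/5) → (6, 1); (32/5, 1/5) → (-4, 5)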